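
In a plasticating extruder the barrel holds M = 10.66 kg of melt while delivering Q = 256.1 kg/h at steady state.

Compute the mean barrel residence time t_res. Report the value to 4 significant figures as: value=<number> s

Q_s = Q / 3600 = 256.1 / 3600 = 0.0711389 kg/s
t_res = M / Q_s = 10.66 ÷ 0.0711389 = 149.848 s

value=149.8 s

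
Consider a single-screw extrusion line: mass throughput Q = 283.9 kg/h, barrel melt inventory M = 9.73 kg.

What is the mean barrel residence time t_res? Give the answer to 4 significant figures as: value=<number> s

Throughput in SI: Q_s = 283.9 kg/h ÷ 3600 s/h = 0.0788611 kg/s
t_res = M / Q_s = 9.73 / 0.0788611 = 123.381 s

value=123.4 s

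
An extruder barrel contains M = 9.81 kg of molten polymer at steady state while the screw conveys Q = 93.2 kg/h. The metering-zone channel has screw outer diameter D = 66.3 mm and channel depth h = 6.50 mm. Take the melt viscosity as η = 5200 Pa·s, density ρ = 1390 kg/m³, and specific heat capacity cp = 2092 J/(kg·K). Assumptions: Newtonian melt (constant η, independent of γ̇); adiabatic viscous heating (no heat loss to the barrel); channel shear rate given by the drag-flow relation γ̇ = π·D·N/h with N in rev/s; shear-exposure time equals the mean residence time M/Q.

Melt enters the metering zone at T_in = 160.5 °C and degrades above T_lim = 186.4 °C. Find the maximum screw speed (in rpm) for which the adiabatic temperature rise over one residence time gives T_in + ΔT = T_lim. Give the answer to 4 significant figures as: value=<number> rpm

value=11.58 rpm

Q_s = Q / 3600 = 93.2 / 3600 = 0.0258889 kg/s
t_res = M / Q_s = 9.81 ÷ 0.0258889 = 378.927 s
Convert to metres: D = 0.0663 m, h = 0.0065 m
ΔT_a = T_lim − T_in = 186.4 − 160.5 = 25.9 K
γ̇_max² = ΔT_a·ρ·cp/(η·t_res) = 25.9·1390·2092/(5200·378.927) = 38.2223 s⁻²
Take the square root: γ̇_max = √(38.2223) = 6.18242 s⁻¹
Solve γ̇ = πDN/h for N: N_max = γ̇_max·h/(π·D) = 6.18242 × 0.0065 / (π × 0.0663) = 0.192934 rev/s = 11.576 rpm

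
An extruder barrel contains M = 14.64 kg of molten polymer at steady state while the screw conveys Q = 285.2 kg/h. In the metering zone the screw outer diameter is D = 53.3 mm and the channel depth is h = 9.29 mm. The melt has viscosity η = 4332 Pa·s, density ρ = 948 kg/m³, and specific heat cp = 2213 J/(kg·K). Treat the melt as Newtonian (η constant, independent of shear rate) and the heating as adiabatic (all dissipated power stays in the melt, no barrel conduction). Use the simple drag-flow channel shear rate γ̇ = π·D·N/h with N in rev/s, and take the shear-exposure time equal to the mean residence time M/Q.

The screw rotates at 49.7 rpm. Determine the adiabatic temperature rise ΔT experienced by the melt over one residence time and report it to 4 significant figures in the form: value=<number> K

Convert throughput: Q = 285.2 kg/h = 285.2/3600 = 0.0792222 kg/s
t_res = M / Q_s = 14.64 / 0.0792222 = 184.797 s
D = 53.3 mm = 0.0533 m;  h = 9.29 mm = 0.00929 m;  N = 49.7 rpm / 60 = 0.828333 rev/s
γ̇ = π·D·N / h = π · 0.0533 · 0.828333 / 0.00929 = 14.9302 s⁻¹
ΔT = η·γ̇²·t_res / (ρ·cp) = 4332 · (14.9302)² · 184.797 / (948 · 2213) = 85.0601 K

value=85.06 K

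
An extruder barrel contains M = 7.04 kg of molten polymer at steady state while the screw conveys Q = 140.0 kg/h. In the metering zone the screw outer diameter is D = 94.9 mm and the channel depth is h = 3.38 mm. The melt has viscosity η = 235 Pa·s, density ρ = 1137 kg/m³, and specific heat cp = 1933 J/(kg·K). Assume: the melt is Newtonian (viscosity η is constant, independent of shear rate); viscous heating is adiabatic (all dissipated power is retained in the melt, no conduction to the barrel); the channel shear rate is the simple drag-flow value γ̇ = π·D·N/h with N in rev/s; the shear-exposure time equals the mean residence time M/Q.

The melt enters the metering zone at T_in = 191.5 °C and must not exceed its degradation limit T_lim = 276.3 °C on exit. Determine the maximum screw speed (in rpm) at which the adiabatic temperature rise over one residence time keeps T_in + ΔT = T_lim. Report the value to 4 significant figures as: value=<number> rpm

value=45.02 rpm

Throughput in SI: Q_s = 140.0 kg/h ÷ 3600 s/h = 0.0388889 kg/s
t_res = M / Q_s = 7.04 / 0.0388889 = 181.029 s
Geometry in SI: D = 94.9 mm → 0.0949 m, h = 3.38 mm → 0.00338 m
ΔT_a = T_lim − T_in = 276.3 − 191.5 = 84.8 K
Invert ΔT = ηγ̇²t_res/(ρcp) for γ̇: γ̇_max² = ΔT_a ρ cp / (η t_res) = 84.8·1137·1933 / (235·181.029) = 4381 s⁻²
Take the square root: γ̇_max = √(4381) = 66.1891 s⁻¹
N_max = γ̇_max h / (πD) = 66.1891·0.00338/(π·0.0949) = 0.75039 rev/s → ×60 = 45.0234 rpm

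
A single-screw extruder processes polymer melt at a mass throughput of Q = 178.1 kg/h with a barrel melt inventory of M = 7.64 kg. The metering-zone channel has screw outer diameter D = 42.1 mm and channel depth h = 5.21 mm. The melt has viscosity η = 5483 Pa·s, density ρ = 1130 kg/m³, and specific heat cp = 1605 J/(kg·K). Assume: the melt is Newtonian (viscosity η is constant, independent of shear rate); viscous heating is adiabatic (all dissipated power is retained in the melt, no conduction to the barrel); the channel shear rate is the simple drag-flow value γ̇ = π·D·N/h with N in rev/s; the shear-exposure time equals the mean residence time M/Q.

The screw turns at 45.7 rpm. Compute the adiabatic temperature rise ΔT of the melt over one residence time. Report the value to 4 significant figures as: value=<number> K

Q_s = Q / 3600 = 178.1 / 3600 = 0.0494722 kg/s
t_res = M / Q_s = 7.64 / 0.0494722 = 154.43 s
Convert to SI: D = 0.0421 m, h = 0.00521 m, N = 45.7/60 = 0.761667 rev/s
γ̇ = π D N / h = (π)(0.0421)(0.761667) / 0.00521 = 19.3357 s⁻¹
Adiabatic rise: ΔT = η γ̇² t_res / (ρ cp) = 5483·(19.3357)²·154.43 / (1130·1605) = 174.548 K

value=174.5 K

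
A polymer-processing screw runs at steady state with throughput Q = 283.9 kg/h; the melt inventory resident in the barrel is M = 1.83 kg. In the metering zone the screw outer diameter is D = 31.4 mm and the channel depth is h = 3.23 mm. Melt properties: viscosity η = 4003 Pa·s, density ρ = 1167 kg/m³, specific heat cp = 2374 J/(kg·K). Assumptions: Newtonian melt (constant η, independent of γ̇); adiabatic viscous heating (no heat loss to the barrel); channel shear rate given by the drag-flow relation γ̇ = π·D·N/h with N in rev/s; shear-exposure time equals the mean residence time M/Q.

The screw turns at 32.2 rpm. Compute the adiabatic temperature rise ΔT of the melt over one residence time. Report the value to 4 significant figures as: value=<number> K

value=9.007 K

Throughput in SI: Q_s = 283.9 kg/h ÷ 3600 s/h = 0.0788611 kg/s
t_res = M / Q_s = 1.83 / 0.0788611 = 23.2054 s
Convert to SI: D = 0.0314 m, h = 0.00323 m, N = 32.2/60 = 0.536667 rev/s
Shear rate: γ̇ = πDN/h = π·0.0314·0.536667/0.00323 = 16.3901 s⁻¹
ΔT = η·γ̇²·t_res/(ρ·cp) = [4003 × 16.3901² × 23.2054] / [1167 × 2374] = 9.00711 K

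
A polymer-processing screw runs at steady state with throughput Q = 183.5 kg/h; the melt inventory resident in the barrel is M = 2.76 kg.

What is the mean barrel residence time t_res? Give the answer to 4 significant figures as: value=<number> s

value=54.15 s

Q_s = Q / 3600 = 183.5 / 3600 = 0.0509722 kg/s
t_res = M / Q_s = 2.76 ÷ 0.0509722 = 54.1471 s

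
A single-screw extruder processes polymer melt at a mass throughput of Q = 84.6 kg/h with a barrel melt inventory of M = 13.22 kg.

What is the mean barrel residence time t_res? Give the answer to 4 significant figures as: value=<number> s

Convert throughput: Q = 84.6 kg/h = 84.6/3600 = 0.0235 kg/s
Mean residence time: t_res = M/Q_s = 13.22 kg / 0.0235 kg/s = 562.553 s

value=562.6 s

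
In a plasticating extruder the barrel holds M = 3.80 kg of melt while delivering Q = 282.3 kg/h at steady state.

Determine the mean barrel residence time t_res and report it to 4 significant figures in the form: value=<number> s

value=48.46 s

Throughput in SI: Q_s = 282.3 kg/h ÷ 3600 s/h = 0.0784167 kg/s
Mean residence time: t_res = M/Q_s = 3.80 kg / 0.0784167 kg/s = 48.4591 s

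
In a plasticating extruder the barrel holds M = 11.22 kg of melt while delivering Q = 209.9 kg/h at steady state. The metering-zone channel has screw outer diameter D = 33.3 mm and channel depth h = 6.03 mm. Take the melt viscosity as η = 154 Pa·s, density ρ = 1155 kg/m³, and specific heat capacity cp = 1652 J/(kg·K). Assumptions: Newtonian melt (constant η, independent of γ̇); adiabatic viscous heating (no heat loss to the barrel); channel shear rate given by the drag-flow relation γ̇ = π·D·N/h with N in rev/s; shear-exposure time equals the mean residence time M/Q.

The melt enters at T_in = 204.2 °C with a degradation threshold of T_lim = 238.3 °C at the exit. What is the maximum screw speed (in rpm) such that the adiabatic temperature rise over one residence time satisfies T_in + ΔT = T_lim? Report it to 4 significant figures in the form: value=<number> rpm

Q_s = Q / 3600 = 209.9 / 3600 = 0.0583056 kg/s
Mean residence time: t_res = M/Q_s = 11.22 kg / 0.0583056 kg/s = 192.434 s
Geometry in SI: D = 33.3 mm → 0.0333 m, h = 6.03 mm → 0.00603 m
Allowable rise: ΔT_a = T_lim − T_in = 238.3 − 204.2 = 34.1 K
Invert ΔT = ηγ̇²t_res/(ρcp) for γ̇: γ̇_max² = ΔT_a ρ cp / (η t_res) = 34.1·1155·1652 / (154·192.434) = 2195.55 s⁻²
Take the square root: γ̇_max = √(2195.55) = 46.8567 s⁻¹
N_max = γ̇_max h / (πD) = 46.8567·0.00603/(π·0.0333) = 2.70081 rev/s → ×60 = 162.049 rpm

value=162.0 rpm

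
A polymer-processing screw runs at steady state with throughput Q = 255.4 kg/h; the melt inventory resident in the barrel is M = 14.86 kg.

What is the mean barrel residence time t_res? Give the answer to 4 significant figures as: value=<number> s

Throughput in SI: Q_s = 255.4 kg/h ÷ 3600 s/h = 0.0709444 kg/s
Mean residence time: t_res = M/Q_s = 14.86 kg / 0.0709444 kg/s = 209.46 s

value=209.5 s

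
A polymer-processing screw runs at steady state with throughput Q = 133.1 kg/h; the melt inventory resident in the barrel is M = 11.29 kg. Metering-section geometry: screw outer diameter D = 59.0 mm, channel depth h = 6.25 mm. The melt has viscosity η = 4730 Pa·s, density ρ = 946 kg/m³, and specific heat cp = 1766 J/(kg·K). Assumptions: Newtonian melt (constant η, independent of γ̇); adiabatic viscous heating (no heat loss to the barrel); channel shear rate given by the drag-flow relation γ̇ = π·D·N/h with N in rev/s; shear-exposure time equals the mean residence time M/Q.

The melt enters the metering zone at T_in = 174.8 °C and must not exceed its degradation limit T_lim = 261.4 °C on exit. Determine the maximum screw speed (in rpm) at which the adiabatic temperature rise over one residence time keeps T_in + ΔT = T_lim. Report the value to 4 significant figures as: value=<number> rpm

Throughput in SI: Q_s = 133.1 kg/h ÷ 3600 s/h = 0.0369722 kg/s
t_res = M / Q_s = 11.29 ÷ 0.0369722 = 305.364 s
D = 59.0 mm = 0.059 m;  h = 6.25 mm = 0.00625 m
Allowable rise: ΔT_a = T_lim − T_in = 261.4 − 174.8 = 86.6 K
Invert ΔT = ηγ̇²t_res/(ρcp) for γ̇: γ̇_max² = ΔT_a ρ cp / (η t_res) = 86.6·946·1766 / (4730·305.364) = 100.166 s⁻²
Take the square root: γ̇_max = √(100.166) = 10.0083 s⁻¹
N_max = γ̇_max h / (πD) = 10.0083·0.00625/(π·0.059) = 0.337472 rev/s → ×60 = 20.2483 rpm

value=20.25 rpm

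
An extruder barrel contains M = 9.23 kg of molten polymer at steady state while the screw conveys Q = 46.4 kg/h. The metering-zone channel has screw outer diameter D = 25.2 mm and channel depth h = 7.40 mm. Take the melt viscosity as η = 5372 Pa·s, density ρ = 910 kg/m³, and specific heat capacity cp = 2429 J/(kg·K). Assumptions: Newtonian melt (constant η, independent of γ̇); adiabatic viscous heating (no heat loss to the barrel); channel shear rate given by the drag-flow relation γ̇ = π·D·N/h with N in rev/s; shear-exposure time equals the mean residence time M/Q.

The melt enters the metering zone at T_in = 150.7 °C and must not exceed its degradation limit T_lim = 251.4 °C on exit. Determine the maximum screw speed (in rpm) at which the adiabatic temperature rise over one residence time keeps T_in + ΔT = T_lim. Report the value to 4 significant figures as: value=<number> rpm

Convert throughput: Q = 46.4 kg/h = 46.4/3600 = 0.0128889 kg/s
t_res = M / Q_s = 9.23 / 0.0128889 = 716.121 s
D = 25.2 mm = 0.0252 m;  h = 7.40 mm = 0.0074 m
Allowable rise: ΔT_a = T_lim − T_in = 251.4 − 150.7 = 100.7 K
γ̇_max² = ΔT_a·ρ·cp / (η·t_res) = [100.7 × 910 × 2429] / [5372 × 716.121] = 57.8597 s⁻²
γ̇_max = sqrt(57.8597) = 7.60656 s⁻¹
Solve γ̇ = πDN/h for N: N_max = γ̇_max·h/(π·D) = 7.60656 × 0.0074 / (π × 0.0252) = 0.711 rev/s = 42.66 rpm

value=42.66 rpm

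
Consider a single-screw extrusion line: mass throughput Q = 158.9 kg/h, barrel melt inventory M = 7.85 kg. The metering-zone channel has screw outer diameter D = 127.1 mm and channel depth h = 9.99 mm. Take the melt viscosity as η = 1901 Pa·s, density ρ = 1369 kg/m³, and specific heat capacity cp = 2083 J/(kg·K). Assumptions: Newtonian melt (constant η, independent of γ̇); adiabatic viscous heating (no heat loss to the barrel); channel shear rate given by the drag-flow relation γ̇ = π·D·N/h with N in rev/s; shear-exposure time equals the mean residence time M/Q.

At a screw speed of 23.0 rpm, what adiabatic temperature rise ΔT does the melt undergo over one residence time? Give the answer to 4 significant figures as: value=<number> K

value=27.83 K

Throughput in SI: Q_s = 158.9 kg/h ÷ 3600 s/h = 0.0441389 kg/s
Mean residence time: t_res = M/Q_s = 7.85 kg / 0.0441389 kg/s = 177.848 s
D = 127.1 mm = 0.1271 m;  h = 9.99 mm = 0.00999 m;  N = 23.0 rpm / 60 = 0.383333 rev/s
γ̇ = π·D·N / h = π · 0.1271 · 0.383333 / 0.00999 = 15.3217 s⁻¹
ΔT = η·γ̇²·t_res / (ρ·cp) = 1901 · (15.3217)² · 177.848 / (1369 · 2083) = 27.8324 K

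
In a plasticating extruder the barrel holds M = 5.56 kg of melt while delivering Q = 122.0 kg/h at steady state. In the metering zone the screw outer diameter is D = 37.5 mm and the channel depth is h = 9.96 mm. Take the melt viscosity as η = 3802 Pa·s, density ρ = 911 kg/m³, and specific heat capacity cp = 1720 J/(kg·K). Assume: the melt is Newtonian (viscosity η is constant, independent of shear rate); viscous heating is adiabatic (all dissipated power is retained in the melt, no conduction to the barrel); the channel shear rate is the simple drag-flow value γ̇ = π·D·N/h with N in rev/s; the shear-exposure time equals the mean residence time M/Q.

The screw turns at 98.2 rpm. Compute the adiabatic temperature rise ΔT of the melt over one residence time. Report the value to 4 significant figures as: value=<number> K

value=149.2 K

Throughput in SI: Q_s = 122.0 kg/h ÷ 3600 s/h = 0.0338889 kg/s
t_res = M / Q_s = 5.56 ÷ 0.0338889 = 164.066 s
D = 37.5 mm = 0.0375 m;  h = 9.96 mm = 0.00996 m;  N = 98.2 rpm / 60 = 1.63667 rev/s
γ̇ = π·D·N / h = π · 0.0375 · 1.63667 / 0.00996 = 19.359 s⁻¹
ΔT = η·γ̇²·t_res / (ρ·cp) = 3802 · (19.359)² · 164.066 / (911 · 1720) = 149.192 K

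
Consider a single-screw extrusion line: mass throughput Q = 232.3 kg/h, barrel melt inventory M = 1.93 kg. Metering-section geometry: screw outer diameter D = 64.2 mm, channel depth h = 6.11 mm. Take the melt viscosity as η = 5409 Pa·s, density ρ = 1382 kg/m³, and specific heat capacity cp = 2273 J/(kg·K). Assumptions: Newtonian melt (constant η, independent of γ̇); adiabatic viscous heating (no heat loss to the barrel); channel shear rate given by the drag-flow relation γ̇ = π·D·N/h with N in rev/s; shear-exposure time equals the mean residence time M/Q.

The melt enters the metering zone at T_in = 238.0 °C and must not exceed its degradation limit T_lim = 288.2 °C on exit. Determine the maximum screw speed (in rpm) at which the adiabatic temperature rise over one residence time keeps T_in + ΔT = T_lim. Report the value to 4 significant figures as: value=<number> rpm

Throughput in SI: Q_s = 232.3 kg/h ÷ 3600 s/h = 0.0645278 kg/s
t_res = M / Q_s = 1.93 / 0.0645278 = 29.9096 s
Geometry in SI: D = 64.2 mm → 0.0642 m, h = 6.11 mm → 0.00611 m
ΔT_a = T_lim − T_in = 288.2 − 238.0 = 50.2 K
Invert ΔT = ηγ̇²t_res/(ρcp) for γ̇: γ̇_max² = ΔT_a ρ cp / (η t_res) = 50.2·1382·2273 / (5409·29.9096) = 974.728 s⁻²
Take the square root: γ̇_max = √(974.728) = 31.2206 s⁻¹
N_max = γ̇_max·h / (π·D) = 31.2206 · 0.00611 / (π · 0.0642) = 0.945797 rev/s = 56.7478 rpm

value=56.75 rpm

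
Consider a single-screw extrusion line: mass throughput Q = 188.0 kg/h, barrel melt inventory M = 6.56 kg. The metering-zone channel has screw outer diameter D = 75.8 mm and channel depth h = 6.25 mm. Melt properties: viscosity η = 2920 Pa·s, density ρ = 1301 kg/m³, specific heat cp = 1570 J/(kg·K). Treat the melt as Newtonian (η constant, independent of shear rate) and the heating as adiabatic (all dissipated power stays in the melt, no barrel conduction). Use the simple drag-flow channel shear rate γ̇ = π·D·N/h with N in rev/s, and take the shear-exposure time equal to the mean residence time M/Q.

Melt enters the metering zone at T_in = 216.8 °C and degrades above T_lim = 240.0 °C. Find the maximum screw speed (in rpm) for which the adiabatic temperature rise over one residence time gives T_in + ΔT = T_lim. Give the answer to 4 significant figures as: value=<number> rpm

Throughput in SI: Q_s = 188.0 kg/h ÷ 3600 s/h = 0.0522222 kg/s
t_res = M / Q_s = 6.56 ÷ 0.0522222 = 125.617 s
Convert to metres: D = 0.0758 m, h = 0.00625 m
ΔT_a = T_lim − T_in = 240.0 °C − 216.8 °C = 23.2 K
γ̇_max² = ΔT_a·ρ·cp/(η·t_res) = 23.2·1301·1570/(2920·125.617) = 129.191 s⁻²
Take the square root: γ̇_max = √(129.191) = 11.3662 s⁻¹
N_max = γ̇_max h / (πD) = 11.3662·0.00625/(π·0.0758) = 0.298317 rev/s → ×60 = 17.899 rpm

value=17.90 rpm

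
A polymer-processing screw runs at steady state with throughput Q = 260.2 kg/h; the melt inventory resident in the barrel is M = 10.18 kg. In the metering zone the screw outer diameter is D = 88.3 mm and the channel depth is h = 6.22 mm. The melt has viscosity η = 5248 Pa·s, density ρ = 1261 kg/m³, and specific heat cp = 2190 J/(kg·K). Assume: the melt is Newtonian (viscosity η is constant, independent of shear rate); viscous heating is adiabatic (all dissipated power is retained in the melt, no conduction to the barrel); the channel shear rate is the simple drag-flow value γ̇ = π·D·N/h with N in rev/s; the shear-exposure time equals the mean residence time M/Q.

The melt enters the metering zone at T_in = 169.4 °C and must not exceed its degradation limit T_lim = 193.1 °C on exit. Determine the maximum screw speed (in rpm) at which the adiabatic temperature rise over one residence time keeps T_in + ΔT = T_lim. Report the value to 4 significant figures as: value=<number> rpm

value=12.66 rpm

Convert throughput: Q = 260.2 kg/h = 260.2/3600 = 0.0722778 kg/s
t_res = M / Q_s = 10.18 / 0.0722778 = 140.846 s
Convert to metres: D = 0.0883 m, h = 0.00622 m
ΔT_a = T_lim − T_in = 193.1 °C − 169.4 °C = 23.7 K
γ̇_max² = ΔT_a·ρ·cp/(η·t_res) = 23.7·1261·2190/(5248·140.846) = 88.5464 s⁻²
Take the square root: γ̇_max = √(88.5464) = 9.40991 s⁻¹
N_max = γ̇_max h / (πD) = 9.40991·0.00622/(π·0.0883) = 0.210992 rev/s → ×60 = 12.6595 rpm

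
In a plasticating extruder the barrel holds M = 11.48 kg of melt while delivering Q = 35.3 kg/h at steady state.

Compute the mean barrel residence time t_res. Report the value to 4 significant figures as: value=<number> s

value=1171. s

Convert throughput: Q = 35.3 kg/h = 35.3/3600 = 0.00980556 kg/s
t_res = M / Q_s = 11.48 ÷ 0.00980556 = 1170.76 s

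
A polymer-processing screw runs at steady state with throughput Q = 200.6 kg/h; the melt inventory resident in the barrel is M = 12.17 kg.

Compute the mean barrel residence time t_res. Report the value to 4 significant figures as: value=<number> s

Convert throughput: Q = 200.6 kg/h = 200.6/3600 = 0.0557222 kg/s
t_res = M / Q_s = 12.17 / 0.0557222 = 218.405 s

value=218.4 s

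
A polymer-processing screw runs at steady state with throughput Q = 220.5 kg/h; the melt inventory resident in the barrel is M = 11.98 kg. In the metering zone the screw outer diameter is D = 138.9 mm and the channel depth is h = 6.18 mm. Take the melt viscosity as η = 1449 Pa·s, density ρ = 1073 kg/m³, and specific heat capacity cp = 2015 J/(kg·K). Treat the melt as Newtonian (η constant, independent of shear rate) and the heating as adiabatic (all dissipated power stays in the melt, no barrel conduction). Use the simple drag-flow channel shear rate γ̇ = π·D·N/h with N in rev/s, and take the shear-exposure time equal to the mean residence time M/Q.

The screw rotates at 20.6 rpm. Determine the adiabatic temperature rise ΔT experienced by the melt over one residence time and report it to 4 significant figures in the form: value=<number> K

Throughput in SI: Q_s = 220.5 kg/h ÷ 3600 s/h = 0.06125 kg/s
Mean residence time: t_res = M/Q_s = 11.98 kg / 0.06125 kg/s = 195.592 s
Convert to SI: D = 0.1389 m, h = 0.00618 m, N = 20.6/60 = 0.343333 rev/s
γ̇ = π·D·N / h = π · 0.1389 · 0.343333 / 0.00618 = 24.2426 s⁻¹
Adiabatic rise: ΔT = η γ̇² t_res / (ρ cp) = 1449·(24.2426)²·195.592 / (1073·2015) = 77.0377 K

value=77.04 K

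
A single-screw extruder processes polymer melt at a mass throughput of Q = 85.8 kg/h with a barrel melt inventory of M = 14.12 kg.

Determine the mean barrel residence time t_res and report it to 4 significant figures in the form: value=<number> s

value=592.4 s

Convert throughput: Q = 85.8 kg/h = 85.8/3600 = 0.0238333 kg/s
t_res = M / Q_s = 14.12 ÷ 0.0238333 = 592.448 s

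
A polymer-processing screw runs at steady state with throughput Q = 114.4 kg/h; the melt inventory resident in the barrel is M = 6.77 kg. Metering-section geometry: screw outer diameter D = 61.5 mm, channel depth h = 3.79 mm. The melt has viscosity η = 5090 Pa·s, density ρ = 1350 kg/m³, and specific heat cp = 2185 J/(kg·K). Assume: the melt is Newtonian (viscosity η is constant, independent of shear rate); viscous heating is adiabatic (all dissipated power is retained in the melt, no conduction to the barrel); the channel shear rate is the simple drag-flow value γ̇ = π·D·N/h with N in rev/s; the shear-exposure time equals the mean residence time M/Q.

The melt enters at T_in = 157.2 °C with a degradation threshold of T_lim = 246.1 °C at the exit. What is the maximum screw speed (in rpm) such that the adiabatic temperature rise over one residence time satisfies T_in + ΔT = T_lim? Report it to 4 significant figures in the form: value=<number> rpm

Throughput in SI: Q_s = 114.4 kg/h ÷ 3600 s/h = 0.0317778 kg/s
t_res = M / Q_s = 6.77 ÷ 0.0317778 = 213.042 s
Convert to metres: D = 0.0615 m, h = 0.00379 m
ΔT_a = T_lim − T_in = 246.1 − 157.2 = 88.9 K
Invert ΔT = ηγ̇²t_res/(ρcp) for γ̇: γ̇_max² = ΔT_a ρ cp / (η t_res) = 88.9·1350·2185 / (5090·213.042) = 241.827 s⁻²
γ̇_max = sqrt(241.827) = 15.5508 s⁻¹
N_max = γ̇_max·h / (π·D) = 15.5508 · 0.00379 / (π · 0.0615) = 0.305047 rev/s = 18.3028 rpm

value=18.30 rpm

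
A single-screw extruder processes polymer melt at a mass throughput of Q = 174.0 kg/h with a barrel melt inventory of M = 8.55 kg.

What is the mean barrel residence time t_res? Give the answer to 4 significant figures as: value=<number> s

value=176.9 s

Q_s = Q / 3600 = 174.0 / 3600 = 0.0483333 kg/s
t_res = M / Q_s = 8.55 / 0.0483333 = 176.897 s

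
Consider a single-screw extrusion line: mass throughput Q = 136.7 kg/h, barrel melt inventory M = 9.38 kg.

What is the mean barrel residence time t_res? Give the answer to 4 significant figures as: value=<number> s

Throughput in SI: Q_s = 136.7 kg/h ÷ 3600 s/h = 0.0379722 kg/s
Mean residence time: t_res = M/Q_s = 9.38 kg / 0.0379722 kg/s = 247.023 s

value=247.0 s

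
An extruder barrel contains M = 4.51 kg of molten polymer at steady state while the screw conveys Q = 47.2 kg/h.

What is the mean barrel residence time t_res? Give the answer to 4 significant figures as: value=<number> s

value=344.0 s

Q_s = Q / 3600 = 47.2 / 3600 = 0.0131111 kg/s
t_res = M / Q_s = 4.51 ÷ 0.0131111 = 343.983 s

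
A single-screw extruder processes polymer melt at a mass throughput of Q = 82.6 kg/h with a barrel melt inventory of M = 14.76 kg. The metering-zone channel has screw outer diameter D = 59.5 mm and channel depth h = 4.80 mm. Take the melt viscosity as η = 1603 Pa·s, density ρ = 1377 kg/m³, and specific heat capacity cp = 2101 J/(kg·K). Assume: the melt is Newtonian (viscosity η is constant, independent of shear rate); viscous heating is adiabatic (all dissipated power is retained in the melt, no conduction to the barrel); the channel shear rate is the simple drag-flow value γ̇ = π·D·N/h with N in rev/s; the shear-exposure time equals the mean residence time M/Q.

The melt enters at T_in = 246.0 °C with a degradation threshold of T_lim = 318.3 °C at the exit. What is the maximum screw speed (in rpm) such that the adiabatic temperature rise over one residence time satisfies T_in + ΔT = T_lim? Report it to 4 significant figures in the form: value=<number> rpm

Throughput in SI: Q_s = 82.6 kg/h ÷ 3600 s/h = 0.0229444 kg/s
Mean residence time: t_res = M/Q_s = 14.76 kg / 0.0229444 kg/s = 643.293 s
Geometry in SI: D = 59.5 mm → 0.0595 m, h = 4.80 mm → 0.0048 m
ΔT_a = T_lim − T_in = 318.3 − 246.0 = 72.3 K
γ̇_max² = ΔT_a·ρ·cp/(η·t_res) = 72.3·1377·2101/(1603·643.293) = 202.841 s⁻²
Take the square root: γ̇_max = √(202.841) = 14.2422 s⁻¹
N_max = γ̇_max h / (πD) = 14.2422·0.0048/(π·0.0595) = 0.365723 rev/s → ×60 = 21.9434 rpm

value=21.94 rpm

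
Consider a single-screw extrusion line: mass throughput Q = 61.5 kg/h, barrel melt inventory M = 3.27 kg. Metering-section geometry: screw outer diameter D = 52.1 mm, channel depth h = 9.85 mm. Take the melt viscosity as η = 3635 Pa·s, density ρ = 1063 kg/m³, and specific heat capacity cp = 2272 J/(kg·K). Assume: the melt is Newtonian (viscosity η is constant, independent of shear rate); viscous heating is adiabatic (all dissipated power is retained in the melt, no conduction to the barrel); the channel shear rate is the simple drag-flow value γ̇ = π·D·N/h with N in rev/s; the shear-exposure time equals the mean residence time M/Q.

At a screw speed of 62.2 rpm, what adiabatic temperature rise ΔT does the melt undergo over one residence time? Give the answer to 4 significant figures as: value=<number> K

value=85.49 K

Convert throughput: Q = 61.5 kg/h = 61.5/3600 = 0.0170833 kg/s
Mean residence time: t_res = M/Q_s = 3.27 kg / 0.0170833 kg/s = 191.415 s
Geometry in metres: D = 52.1 mm → 0.0521 m, h = 9.85 mm → 0.00985 m; screw speed N = 62.2 rpm = 1.03667 rev/s
Shear rate: γ̇ = πDN/h = π·0.0521·1.03667/0.00985 = 17.2262 s⁻¹
Adiabatic rise: ΔT = η γ̇² t_res / (ρ cp) = 3635·(17.2262)²·191.415 / (1063·2272) = 85.4907 K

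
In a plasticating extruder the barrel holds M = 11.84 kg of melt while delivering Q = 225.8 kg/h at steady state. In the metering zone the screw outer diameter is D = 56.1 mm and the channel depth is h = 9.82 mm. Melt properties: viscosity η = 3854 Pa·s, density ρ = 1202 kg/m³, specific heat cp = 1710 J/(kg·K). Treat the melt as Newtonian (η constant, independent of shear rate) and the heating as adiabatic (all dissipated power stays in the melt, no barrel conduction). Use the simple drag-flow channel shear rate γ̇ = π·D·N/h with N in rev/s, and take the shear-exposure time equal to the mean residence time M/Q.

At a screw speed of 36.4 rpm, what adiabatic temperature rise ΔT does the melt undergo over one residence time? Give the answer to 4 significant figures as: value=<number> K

Convert throughput: Q = 225.8 kg/h = 225.8/3600 = 0.0627222 kg/s
t_res = M / Q_s = 11.84 / 0.0627222 = 188.769 s
Convert to SI: D = 0.0561 m, h = 0.00982 m, N = 36.4/60 = 0.606667 rev/s
γ̇ = π·D·N / h = π · 0.0561 · 0.606667 / 0.00982 = 10.8881 s⁻¹
ΔT = η·γ̇²·t_res / (ρ·cp) = 3854 · (10.8881)² · 188.769 / (1202 · 1710) = 41.9608 K

value=41.96 K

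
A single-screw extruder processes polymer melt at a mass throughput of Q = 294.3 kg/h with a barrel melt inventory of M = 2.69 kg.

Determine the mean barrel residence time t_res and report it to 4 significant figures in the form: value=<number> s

value=32.91 s

Convert throughput: Q = 294.3 kg/h = 294.3/3600 = 0.08175 kg/s
Mean residence time: t_res = M/Q_s = 2.69 kg / 0.08175 kg/s = 32.9052 s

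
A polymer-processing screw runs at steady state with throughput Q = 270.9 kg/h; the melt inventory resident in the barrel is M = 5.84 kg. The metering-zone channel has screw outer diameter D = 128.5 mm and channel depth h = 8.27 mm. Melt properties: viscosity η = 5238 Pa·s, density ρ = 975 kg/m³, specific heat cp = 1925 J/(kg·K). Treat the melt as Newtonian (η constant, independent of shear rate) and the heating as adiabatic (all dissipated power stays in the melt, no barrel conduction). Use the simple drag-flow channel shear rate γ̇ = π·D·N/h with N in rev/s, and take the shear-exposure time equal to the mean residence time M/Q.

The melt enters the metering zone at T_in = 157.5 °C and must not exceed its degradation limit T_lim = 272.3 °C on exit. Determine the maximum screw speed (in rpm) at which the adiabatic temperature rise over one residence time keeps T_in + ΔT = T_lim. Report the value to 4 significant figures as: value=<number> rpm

Convert throughput: Q = 270.9 kg/h = 270.9/3600 = 0.07525 kg/s
Mean residence time: t_res = M/Q_s = 5.84 kg / 0.07525 kg/s = 77.608 s
D = 128.5 mm = 0.1285 m;  h = 8.27 mm = 0.00827 m
ΔT_a = T_lim − T_in = 272.3 °C − 157.5 °C = 114.8 K
γ̇_max² = ΔT_a·ρ·cp / (η·t_res) = [114.8 × 975 × 1925] / [5238 × 77.608] = 530.036 s⁻²
γ̇_max = √530.036 = 23.0225 s⁻¹
N_max = γ̇_max·h / (π·D) = 23.0225 · 0.00827 / (π · 0.1285) = 0.471634 rev/s = 28.298 rpm

value=28.30 rpm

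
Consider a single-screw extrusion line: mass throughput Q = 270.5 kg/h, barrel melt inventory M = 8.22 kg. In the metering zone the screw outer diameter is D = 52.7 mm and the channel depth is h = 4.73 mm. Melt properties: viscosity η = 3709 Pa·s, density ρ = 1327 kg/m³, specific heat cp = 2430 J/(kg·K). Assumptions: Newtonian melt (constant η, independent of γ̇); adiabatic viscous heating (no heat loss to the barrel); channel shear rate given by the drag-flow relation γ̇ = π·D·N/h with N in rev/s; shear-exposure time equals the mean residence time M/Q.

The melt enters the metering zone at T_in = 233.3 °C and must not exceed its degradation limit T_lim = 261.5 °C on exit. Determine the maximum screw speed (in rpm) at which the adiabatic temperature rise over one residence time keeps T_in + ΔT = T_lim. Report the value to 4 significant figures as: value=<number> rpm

Convert throughput: Q = 270.5 kg/h = 270.5/3600 = 0.0751389 kg/s
t_res = M / Q_s = 8.22 ÷ 0.0751389 = 109.397 s
Geometry in SI: D = 52.7 mm → 0.0527 m, h = 4.73 mm → 0.00473 m
ΔT_a = T_lim − T_in = 261.5 °C − 233.3 °C = 28.2 K
γ̇_max² = ΔT_a·ρ·cp/(η·t_res) = 28.2·1327·2430/(3709·109.397) = 224.111 s⁻²
γ̇_max = sqrt(224.111) = 14.9703 s⁻¹
N_max = γ̇_max h / (πD) = 14.9703·0.00473/(π·0.0527) = 0.427693 rev/s → ×60 = 25.6616 rpm

value=25.66 rpm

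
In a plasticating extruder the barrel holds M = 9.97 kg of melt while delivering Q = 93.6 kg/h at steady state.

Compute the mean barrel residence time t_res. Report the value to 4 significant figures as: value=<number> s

Throughput in SI: Q_s = 93.6 kg/h ÷ 3600 s/h = 0.026 kg/s
t_res = M / Q_s = 9.97 / 0.026 = 383.462 s

value=383.5 s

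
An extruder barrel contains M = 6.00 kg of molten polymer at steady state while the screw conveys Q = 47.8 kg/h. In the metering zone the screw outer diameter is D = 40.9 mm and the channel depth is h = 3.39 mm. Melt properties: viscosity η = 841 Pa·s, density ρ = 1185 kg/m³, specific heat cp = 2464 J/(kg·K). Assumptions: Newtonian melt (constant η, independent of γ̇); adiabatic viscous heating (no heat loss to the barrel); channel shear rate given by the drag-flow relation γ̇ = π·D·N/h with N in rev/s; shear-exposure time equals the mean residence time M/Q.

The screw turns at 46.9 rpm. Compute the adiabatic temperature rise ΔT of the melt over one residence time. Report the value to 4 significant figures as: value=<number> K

value=114.2 K

Q_s = Q / 3600 = 47.8 / 3600 = 0.0132778 kg/s
t_res = M / Q_s = 6.00 / 0.0132778 = 451.883 s
Geometry in metres: D = 40.9 mm → 0.0409 m, h = 3.39 mm → 0.00339 m; screw speed N = 46.9 rpm = 0.781667 rev/s
Shear rate: γ̇ = πDN/h = π·0.0409·0.781667/0.00339 = 29.6275 s⁻¹
ΔT = η·γ̇²·t_res / (ρ·cp) = 841 · (29.6275)² · 451.883 / (1185 · 2464) = 114.249 K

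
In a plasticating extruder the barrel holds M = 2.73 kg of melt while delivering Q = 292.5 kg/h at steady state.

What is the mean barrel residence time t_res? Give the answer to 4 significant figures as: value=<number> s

Q_s = Q / 3600 = 292.5 / 3600 = 0.08125 kg/s
Mean residence time: t_res = M/Q_s = 2.73 kg / 0.08125 kg/s = 33.6 s

value=33.60 s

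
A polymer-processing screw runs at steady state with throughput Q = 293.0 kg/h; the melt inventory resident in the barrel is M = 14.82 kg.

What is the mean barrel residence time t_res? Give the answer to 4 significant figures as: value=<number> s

Convert throughput: Q = 293.0 kg/h = 293.0/3600 = 0.0813889 kg/s
t_res = M / Q_s = 14.82 ÷ 0.0813889 = 182.089 s

value=182.1 s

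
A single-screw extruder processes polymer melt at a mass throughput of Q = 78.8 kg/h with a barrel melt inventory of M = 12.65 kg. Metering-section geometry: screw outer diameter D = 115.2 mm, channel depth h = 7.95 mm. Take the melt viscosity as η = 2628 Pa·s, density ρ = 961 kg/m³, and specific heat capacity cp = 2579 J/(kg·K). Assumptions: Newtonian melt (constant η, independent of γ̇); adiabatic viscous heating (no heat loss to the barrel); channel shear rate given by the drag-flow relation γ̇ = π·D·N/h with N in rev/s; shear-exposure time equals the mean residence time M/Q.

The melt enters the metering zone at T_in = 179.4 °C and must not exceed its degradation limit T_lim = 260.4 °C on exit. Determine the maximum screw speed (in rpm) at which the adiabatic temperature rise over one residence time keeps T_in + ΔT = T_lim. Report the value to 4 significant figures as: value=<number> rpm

value=15.15 rpm

Throughput in SI: Q_s = 78.8 kg/h ÷ 3600 s/h = 0.0218889 kg/s
t_res = M / Q_s = 12.65 ÷ 0.0218889 = 577.919 s
Geometry in SI: D = 115.2 mm → 0.1152 m, h = 7.95 mm → 0.00795 m
ΔT_a = T_lim − T_in = 260.4 − 179.4 = 81 K
γ̇_max² = ΔT_a·ρ·cp / (η·t_res) = [81 × 961 × 2579] / [2628 × 577.919] = 132.181 s⁻²
Take the square root: γ̇_max = √(132.181) = 11.497 s⁻¹
N_max = γ̇_max h / (πD) = 11.497·0.00795/(π·0.1152) = 0.252551 rev/s → ×60 = 15.153 rpm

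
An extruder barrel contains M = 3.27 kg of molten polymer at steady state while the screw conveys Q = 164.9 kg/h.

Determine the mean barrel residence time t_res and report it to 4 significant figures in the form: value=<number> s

value=71.39 s

Throughput in SI: Q_s = 164.9 kg/h ÷ 3600 s/h = 0.0458056 kg/s
Mean residence time: t_res = M/Q_s = 3.27 kg / 0.0458056 kg/s = 71.3887 s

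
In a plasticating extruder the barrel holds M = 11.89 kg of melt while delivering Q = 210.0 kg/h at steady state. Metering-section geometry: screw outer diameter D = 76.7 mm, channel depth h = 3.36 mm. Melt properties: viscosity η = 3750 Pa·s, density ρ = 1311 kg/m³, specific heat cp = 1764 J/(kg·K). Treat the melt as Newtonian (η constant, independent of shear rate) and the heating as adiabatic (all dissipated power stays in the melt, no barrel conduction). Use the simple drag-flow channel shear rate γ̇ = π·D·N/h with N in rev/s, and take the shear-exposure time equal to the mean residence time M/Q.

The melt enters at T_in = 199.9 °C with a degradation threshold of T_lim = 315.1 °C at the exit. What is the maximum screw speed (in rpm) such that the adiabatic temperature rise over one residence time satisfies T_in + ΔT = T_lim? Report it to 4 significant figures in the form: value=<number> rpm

Throughput in SI: Q_s = 210.0 kg/h ÷ 3600 s/h = 0.0583333 kg/s
t_res = M / Q_s = 11.89 ÷ 0.0583333 = 203.829 s
Convert to metres: D = 0.0767 m, h = 0.00336 m
ΔT_a = T_lim − T_in = 315.1 − 199.9 = 115.2 K
γ̇_max² = ΔT_a·ρ·cp/(η·t_res) = 115.2·1311·1764/(3750·203.829) = 348.544 s⁻²
Take the square root: γ̇_max = √(348.544) = 18.6693 s⁻¹
Solve γ̇ = πDN/h for N: N_max = γ̇_max·h/(π·D) = 18.6693 × 0.00336 / (π × 0.0767) = 0.260329 rev/s = 15.6197 rpm

value=15.62 rpm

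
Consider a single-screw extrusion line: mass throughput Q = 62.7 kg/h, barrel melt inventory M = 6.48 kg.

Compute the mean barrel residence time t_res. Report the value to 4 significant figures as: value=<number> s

value=372.1 s

Q_s = Q / 3600 = 62.7 / 3600 = 0.0174167 kg/s
t_res = M / Q_s = 6.48 / 0.0174167 = 372.057 s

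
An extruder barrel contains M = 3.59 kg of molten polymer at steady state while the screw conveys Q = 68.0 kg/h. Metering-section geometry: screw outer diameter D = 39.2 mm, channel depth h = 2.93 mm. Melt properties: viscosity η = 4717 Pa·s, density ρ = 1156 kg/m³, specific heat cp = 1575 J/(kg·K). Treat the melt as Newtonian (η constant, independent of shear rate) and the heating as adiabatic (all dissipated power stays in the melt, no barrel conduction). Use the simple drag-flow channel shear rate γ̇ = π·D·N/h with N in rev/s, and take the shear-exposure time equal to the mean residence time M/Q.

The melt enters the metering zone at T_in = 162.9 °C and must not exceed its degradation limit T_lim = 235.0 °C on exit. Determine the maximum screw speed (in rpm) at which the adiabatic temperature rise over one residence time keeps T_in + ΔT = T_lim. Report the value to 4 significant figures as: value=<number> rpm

value=17.27 rpm

Q_s = Q / 3600 = 68.0 / 3600 = 0.0188889 kg/s
t_res = M / Q_s = 3.59 ÷ 0.0188889 = 190.059 s
Geometry in SI: D = 39.2 mm → 0.0392 m, h = 2.93 mm → 0.00293 m
ΔT_a = T_lim − T_in = 235.0 °C − 162.9 °C = 72.1 K
γ̇_max² = ΔT_a·ρ·cp/(η·t_res) = 72.1·1156·1575/(4717·190.059) = 146.427 s⁻²
Take the square root: γ̇_max = √(146.427) = 12.1007 s⁻¹
Solve γ̇ = πDN/h for N: N_max = γ̇_max·h/(π·D) = 12.1007 × 0.00293 / (π × 0.0392) = 0.2879 rev/s = 17.274 rpm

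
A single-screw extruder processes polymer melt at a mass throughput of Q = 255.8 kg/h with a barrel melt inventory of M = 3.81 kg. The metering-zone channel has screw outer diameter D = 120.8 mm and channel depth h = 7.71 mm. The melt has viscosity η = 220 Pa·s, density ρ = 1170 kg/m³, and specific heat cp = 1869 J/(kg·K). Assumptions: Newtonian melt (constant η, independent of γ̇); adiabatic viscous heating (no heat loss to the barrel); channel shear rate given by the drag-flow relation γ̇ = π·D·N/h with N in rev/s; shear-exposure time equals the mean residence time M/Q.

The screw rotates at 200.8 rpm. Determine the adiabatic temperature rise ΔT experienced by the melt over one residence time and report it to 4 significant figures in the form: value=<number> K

value=146.4 K

Throughput in SI: Q_s = 255.8 kg/h ÷ 3600 s/h = 0.0710556 kg/s
t_res = M / Q_s = 3.81 / 0.0710556 = 53.62 s
Convert to SI: D = 0.1208 m, h = 0.00771 m, N = 200.8/60 = 3.34667 rev/s
γ̇ = π·D·N / h = π · 0.1208 · 3.34667 / 0.00771 = 164.731 s⁻¹
Adiabatic rise: ΔT = η γ̇² t_res / (ρ cp) = 220·(164.731)²·53.62 / (1170·1869) = 146.388 K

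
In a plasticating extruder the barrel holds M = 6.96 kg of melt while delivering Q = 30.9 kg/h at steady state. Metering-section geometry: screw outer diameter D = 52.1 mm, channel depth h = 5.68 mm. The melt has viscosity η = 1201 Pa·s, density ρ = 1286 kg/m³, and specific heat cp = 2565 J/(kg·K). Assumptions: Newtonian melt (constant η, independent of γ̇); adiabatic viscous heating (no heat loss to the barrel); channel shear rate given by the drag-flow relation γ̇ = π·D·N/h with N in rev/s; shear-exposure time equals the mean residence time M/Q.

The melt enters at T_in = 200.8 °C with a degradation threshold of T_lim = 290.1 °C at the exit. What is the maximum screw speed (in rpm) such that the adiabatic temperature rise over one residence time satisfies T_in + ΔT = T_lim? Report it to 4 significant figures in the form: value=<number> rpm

Q_s = Q / 3600 = 30.9 / 3600 = 0.00858333 kg/s
Mean residence time: t_res = M/Q_s = 6.96 kg / 0.00858333 kg/s = 810.874 s
Convert to metres: D = 0.0521 m, h = 0.00568 m
ΔT_a = T_lim − T_in = 290.1 − 200.8 = 89.3 K
γ̇_max² = ΔT_a·ρ·cp/(η·t_res) = 89.3·1286·2565/(1201·810.874) = 302.471 s⁻²
γ̇_max = √302.471 = 17.3917 s⁻¹
Solve γ̇ = πDN/h for N: N_max = γ̇_max·h/(π·D) = 17.3917 × 0.00568 / (π × 0.0521) = 0.603535 rev/s = 36.2121 rpm

value=36.21 rpm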